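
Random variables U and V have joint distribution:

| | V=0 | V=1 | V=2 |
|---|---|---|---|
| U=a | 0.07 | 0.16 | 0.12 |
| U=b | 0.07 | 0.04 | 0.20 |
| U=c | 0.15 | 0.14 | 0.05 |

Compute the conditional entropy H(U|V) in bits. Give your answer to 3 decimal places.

1.423 bits

Marginals: p(U) = (0.3500, 0.3100, 0.3400), p(V) = (0.2900, 0.3400, 0.3700).
H(U|V) = Σ p(V) · H(U|V=·).
  V=0: p=0.2900, H(U|V=0) = 1.4819
  V=1: p=0.3400, H(U|V=1) = 1.4021
  V=2: p=0.3700, H(U|V=2) = 1.3968
Weighted sum = 1.423 bits.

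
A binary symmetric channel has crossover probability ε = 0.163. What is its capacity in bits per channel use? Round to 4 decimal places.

0.3586 bits

Binary symmetric channel: C = 1 − h₂(ε) where h₂ is the binary entropy function.
h₂(0.163) = −0.163·log₂0.163 − 0.837·log₂0.837 = 0.6414.
C = 1 − 0.6414 = 0.3586 bits per channel use.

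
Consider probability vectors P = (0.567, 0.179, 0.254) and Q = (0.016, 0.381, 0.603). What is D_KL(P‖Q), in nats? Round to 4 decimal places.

D(P‖Q) = Σ p·ln(p/q).
  0.567·ln(0.567/0.016) = 2.02293
  0.179·ln(0.179/0.381) = -0.13522
  0.254·ln(0.254/0.603) = -0.21960
D(P‖Q) = 1.6681 nats.

1.6681 nats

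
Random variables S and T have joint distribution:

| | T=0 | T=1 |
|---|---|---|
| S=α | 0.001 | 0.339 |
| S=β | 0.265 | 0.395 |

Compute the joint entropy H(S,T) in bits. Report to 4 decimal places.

H(S,T) = −Σ p(x,y)·log₂ p(x,y) over all 4 cells.
  cell (α,0): −0.001·log₂0.001 = 0.00997
  cell (α,1): −0.339·log₂0.339 = 0.52906
  cell (β,0): −0.265·log₂0.265 = 0.50772
  cell (β,1): −0.395·log₂0.395 = 0.52933
Sum = 1.5761 bits.

1.5761 bits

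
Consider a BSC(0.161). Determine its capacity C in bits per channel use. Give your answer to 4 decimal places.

Binary symmetric channel: C = 1 − h₂(ε) where h₂ is the binary entropy function.
h₂(0.161) = −0.161·log₂0.161 − 0.839·log₂0.839 = 0.6367.
C = 1 − 0.6367 = 0.3633 bits per channel use.

0.3633 bits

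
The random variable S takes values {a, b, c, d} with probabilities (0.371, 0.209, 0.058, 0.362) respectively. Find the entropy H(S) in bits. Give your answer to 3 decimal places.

H(S) = −Σ p·log₂ p.
  −(0.371)·log₂(0.371) = 0.5307
  −(0.209)·log₂(0.209) = 0.4720
  −(0.058)·log₂(0.058) = 0.2383
  −(0.362)·log₂(0.362) = 0.5307
Sum: 0.5307 + 0.4720 + 0.2383 + 0.5307 = 1.772 bits.

1.772 bits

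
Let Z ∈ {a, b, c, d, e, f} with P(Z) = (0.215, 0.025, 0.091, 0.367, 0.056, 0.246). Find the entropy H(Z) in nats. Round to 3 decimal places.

H(Z) = −Σ p·ln p.
  −(0.215)·ln(0.215) = 0.3305
  −(0.025)·ln(0.025) = 0.0922
  −(0.091)·ln(0.091) = 0.2181
  −(0.367)·ln(0.367) = 0.3679
  −(0.056)·ln(0.056) = 0.1614
  −(0.246)·ln(0.246) = 0.3450
Sum: 0.3305 + 0.0922 + 0.2181 + 0.3679 + 0.1614 + 0.3450 = 1.515 nats.

1.515 nats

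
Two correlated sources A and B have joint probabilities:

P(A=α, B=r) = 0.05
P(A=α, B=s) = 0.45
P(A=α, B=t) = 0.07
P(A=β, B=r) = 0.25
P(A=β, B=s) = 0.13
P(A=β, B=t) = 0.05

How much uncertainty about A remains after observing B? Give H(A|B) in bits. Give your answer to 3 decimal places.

0.758 bits

Chain rule: H(A|B) = H(A,B) − H(B).
Marginals: p(A) = (0.5700, 0.4300), p(B) = (0.3000, 0.5800, 0.1200).
H(A,B) = 2.1018 bits; H(B) = 1.3440 bits.
H(A|B) = 2.1018 − 1.3440 = 0.758 bits.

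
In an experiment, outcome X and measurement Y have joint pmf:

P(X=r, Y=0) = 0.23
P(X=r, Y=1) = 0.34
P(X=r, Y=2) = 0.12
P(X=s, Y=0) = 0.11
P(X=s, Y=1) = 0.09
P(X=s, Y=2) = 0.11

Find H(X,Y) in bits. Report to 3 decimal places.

2.397 bits

H(X,Y) = −Σ p(x,y)·log₂ p(x,y) over all 6 cells.
  cell (r,0): −0.23·log₂0.23 = 0.4877
  cell (r,1): −0.34·log₂0.34 = 0.5292
  cell (r,2): −0.12·log₂0.12 = 0.3671
  cell (s,0): −0.11·log₂0.11 = 0.3503
  cell (s,1): −0.09·log₂0.09 = 0.3127
  cell (s,2): −0.11·log₂0.11 = 0.3503
Sum = 2.397 bits.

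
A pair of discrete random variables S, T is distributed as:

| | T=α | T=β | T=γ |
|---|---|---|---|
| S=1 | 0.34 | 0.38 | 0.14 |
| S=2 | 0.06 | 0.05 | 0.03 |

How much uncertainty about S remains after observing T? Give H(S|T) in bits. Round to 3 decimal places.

Chain rule: H(S|T) = H(S,T) − H(T).
Marginals: p(S) = (0.8600, 0.1400), p(T) = (0.4000, 0.4300, 0.1700).
H(S,T) = 2.0681 bits; H(T) = 1.4869 bits.
H(S|T) = 2.0681 − 1.4869 = 0.581 bits.

0.581 bits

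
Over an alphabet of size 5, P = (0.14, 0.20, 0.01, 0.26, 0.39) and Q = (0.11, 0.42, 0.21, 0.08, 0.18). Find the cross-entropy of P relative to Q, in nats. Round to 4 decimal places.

H(P,Q) = −Σ p·ln q.
  −0.14·ln(0.11) = 0.30902
  −0.20·ln(0.42) = 0.17350
  −0.01·ln(0.21) = 0.01561
  −0.26·ln(0.08) = 0.65669
  −0.39·ln(0.18) = 0.66877
H(P,Q) = 1.8236 nats.

1.8236 nats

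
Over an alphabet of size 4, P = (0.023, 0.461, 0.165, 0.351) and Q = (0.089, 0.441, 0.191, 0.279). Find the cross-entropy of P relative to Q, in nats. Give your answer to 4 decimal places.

H(P,Q) = −Σ p·ln q.
  −0.023·ln(0.089) = 0.05564
  −0.461·ln(0.441) = 0.37743
  −0.165·ln(0.191) = 0.27315
  −0.351·ln(0.279) = 0.44807
H(P,Q) = 1.1543 nats.

1.1543 nats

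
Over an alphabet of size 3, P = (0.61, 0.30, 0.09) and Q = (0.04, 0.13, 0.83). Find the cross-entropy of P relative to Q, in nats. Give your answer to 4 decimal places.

2.5924 nats

H(P,Q) = −Σ p·ln q.
  −0.61·ln(0.04) = 1.96351
  −0.30·ln(0.13) = 0.61207
  −0.09·ln(0.83) = 0.01677
H(P,Q) = 2.5924 nats.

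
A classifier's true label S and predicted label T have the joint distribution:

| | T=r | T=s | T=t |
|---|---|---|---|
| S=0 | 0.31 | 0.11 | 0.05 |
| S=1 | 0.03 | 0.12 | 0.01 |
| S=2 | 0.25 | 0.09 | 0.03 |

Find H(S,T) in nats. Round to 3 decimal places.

H(S,T) = −Σ p(x,y)·ln p(x,y) over all 9 cells.
  cell (0,r): −0.31·ln0.31 = 0.3631
  cell (0,s): −0.11·ln0.11 = 0.2428
  cell (0,t): −0.05·ln0.05 = 0.1498
  cell (1,r): −0.03·ln0.03 = 0.1052
  cell (1,s): −0.12·ln0.12 = 0.2544
  cell (1,t): −0.01·ln0.01 = 0.0461
  cell (2,r): −0.25·ln0.25 = 0.3466
  cell (2,s): −0.09·ln0.09 = 0.2167
  cell (2,t): −0.03·ln0.03 = 0.1052
Sum = 1.830 nats.

1.830 nats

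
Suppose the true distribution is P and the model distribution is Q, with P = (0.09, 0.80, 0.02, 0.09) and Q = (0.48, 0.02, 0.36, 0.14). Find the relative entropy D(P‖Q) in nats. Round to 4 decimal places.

D(P‖Q) = Σ p·ln(p/q).
  0.09·ln(0.09/0.48) = -0.15066
  0.80·ln(0.80/0.02) = 2.95110
  0.02·ln(0.02/0.36) = -0.05781
  0.09·ln(0.09/0.14) = -0.03976
D(P‖Q) = 2.7029 nats.

2.7029 nats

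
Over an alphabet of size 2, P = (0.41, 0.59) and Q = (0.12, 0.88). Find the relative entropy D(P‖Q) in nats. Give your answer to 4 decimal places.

0.2679 nats

D(P‖Q) = Σ p·ln(p/q).
  0.41·ln(0.41/0.12) = 0.50375
  0.59·ln(0.59/0.88) = -0.23588
D(P‖Q) = 0.2679 nats.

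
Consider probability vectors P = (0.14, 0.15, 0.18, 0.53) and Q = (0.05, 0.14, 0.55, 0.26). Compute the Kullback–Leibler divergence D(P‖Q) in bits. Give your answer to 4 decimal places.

D(P‖Q) = Σ p·log₂(p/q).
  0.14·log₂(0.14/0.05) = 0.20796
  0.15·log₂(0.15/0.14) = 0.01493
  0.18·log₂(0.18/0.55) = -0.29006
  0.53·log₂(0.53/0.26) = 0.54456
D(P‖Q) = 0.4774 bits.

0.4774 bits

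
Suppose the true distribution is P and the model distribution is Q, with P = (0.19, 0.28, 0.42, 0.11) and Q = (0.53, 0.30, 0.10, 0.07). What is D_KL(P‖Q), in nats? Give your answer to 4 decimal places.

D(P‖Q) = Σ p·ln(p/q).
  0.19·ln(0.19/0.53) = -0.19491
  0.28·ln(0.28/0.30) = -0.01932
  0.42·ln(0.42/0.10) = 0.60274
  0.11·ln(0.11/0.07) = 0.04972
D(P‖Q) = 0.4382 nats.

0.4382 nats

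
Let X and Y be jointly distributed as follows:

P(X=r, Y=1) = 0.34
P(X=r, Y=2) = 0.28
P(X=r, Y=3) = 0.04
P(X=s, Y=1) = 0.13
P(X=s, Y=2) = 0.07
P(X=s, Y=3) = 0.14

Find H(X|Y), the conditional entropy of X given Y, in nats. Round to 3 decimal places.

0.548 nats

Marginals: p(X) = (0.6600, 0.3400), p(Y) = (0.4700, 0.3500, 0.1800).
H(X|Y) = Σ p(Y) · H(X|Y=·).
  Y=1: p=0.4700, H(X|Y=1) = 0.5897
  Y=2: p=0.3500, H(X|Y=2) = 0.5004
  Y=3: p=0.1800, H(X|Y=3) = 0.5297
Weighted sum = 0.548 nats.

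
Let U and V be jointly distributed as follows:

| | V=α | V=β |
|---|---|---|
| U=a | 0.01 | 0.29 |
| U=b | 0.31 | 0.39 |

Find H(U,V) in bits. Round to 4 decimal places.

1.6379 bits

H(U,V) = −Σ p(x,y)·log₂ p(x,y) over all 4 cells.
  cell (a,α): −0.01·log₂0.01 = 0.06644
  cell (a,β): −0.29·log₂0.29 = 0.51790
  cell (b,α): −0.31·log₂0.31 = 0.52379
  cell (b,β): −0.39·log₂0.39 = 0.52980
Sum = 1.6379 bits.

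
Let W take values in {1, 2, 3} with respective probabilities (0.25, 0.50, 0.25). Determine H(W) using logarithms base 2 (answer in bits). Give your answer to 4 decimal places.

H(W) = −Σ p·log₂ p.
  −(0.25)·log₂(0.25) = 0.50000
  −(0.50)·log₂(0.50) = 0.50000
  −(0.25)·log₂(0.25) = 0.50000
Sum: 0.50000 + 0.50000 + 0.50000 = 1.5000 bits.

1.5000 bits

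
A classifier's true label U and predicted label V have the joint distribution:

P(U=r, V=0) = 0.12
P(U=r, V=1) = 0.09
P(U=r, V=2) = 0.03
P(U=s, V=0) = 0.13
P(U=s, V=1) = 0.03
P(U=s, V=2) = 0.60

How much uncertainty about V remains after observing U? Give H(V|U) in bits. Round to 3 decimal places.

Marginals: p(U) = (0.2400, 0.7600), p(V) = (0.2500, 0.1200, 0.6300).
H(V|U) = Σ p(U) · H(V|U=·).
  U=r: p=0.2400, H(V|U=r) = 1.4056
  U=s: p=0.7600, H(V|U=s) = 0.8891
Weighted sum = 1.013 bits.

1.013 bits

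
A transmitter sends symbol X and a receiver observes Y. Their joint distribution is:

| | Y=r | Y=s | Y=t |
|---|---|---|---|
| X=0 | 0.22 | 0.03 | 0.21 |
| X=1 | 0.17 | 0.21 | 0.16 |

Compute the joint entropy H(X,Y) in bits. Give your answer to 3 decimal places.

H(X,Y) = −Σ p(x,y)·log₂ p(x,y) over all 6 cells.
  cell (0,r): −0.22·log₂0.22 = 0.4806
  cell (0,s): −0.03·log₂0.03 = 0.1518
  cell (0,t): −0.21·log₂0.21 = 0.4728
  cell (1,r): −0.17·log₂0.17 = 0.4346
  cell (1,s): −0.21·log₂0.21 = 0.4728
  cell (1,t): −0.16·log₂0.16 = 0.4230
Sum = 2.436 bits.

2.436 bits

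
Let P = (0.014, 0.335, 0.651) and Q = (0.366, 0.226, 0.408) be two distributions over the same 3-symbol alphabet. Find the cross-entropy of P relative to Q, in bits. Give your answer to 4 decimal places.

1.5811 bits

H(P,Q) = −Σ p·log₂ q.
  −0.014·log₂(0.366) = 0.02030
  −0.335·log₂(0.226) = 0.71878
  −0.651·log₂(0.408) = 0.84198
H(P,Q) = 1.5811 bits.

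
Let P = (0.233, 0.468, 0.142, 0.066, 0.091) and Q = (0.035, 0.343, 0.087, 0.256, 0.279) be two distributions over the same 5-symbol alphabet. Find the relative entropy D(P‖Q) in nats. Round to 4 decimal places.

0.4653 nats

D(P‖Q) = Σ p·ln(p/q).
  0.233·ln(0.233/0.035) = 0.44170
  0.468·ln(0.468/0.343) = 0.14543
  0.142·ln(0.142/0.087) = 0.06957
  0.066·ln(0.066/0.256) = -0.08946
  0.091·ln(0.091/0.279) = -0.10195
D(P‖Q) = 0.4653 nats.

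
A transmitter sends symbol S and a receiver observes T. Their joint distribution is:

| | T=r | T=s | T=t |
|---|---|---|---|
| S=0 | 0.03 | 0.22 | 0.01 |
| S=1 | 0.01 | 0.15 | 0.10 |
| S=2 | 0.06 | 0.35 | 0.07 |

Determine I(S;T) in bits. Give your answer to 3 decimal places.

Marginals: p(S) = (0.2600, 0.2600, 0.4800), p(T) = (0.1000, 0.7200, 0.1800).
I(S;T) = H(S) + H(T) − H(S,T).
H(S) = 1.5188, H(T) = 1.1187, H(S,T) = 2.5501.
I(S;T) = 1.5188 + 1.1187 − 2.5501 = 0.087 bits.

0.087 bits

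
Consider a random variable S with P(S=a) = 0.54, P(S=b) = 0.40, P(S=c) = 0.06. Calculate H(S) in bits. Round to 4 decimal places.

1.2523 bits

H(S) = −Σ p·log₂ p.
  −(0.54)·log₂(0.54) = 0.48004
  −(0.40)·log₂(0.40) = 0.52877
  −(0.06)·log₂(0.06) = 0.24353
Sum: 0.48004 + 0.52877 + 0.24353 = 1.2523 bits.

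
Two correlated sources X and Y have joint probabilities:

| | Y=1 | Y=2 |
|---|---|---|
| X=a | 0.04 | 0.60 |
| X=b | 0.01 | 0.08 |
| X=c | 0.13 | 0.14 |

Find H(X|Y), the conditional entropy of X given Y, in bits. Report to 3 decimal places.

Chain rule: H(X|Y) = H(X,Y) − H(Y).
Marginals: p(X) = (0.6400, 0.0900, 0.2700), p(Y) = (0.1800, 0.8200).
H(X,Y) = 1.7656 bits; H(Y) = 0.6801 bits.
H(X|Y) = 1.7656 − 0.6801 = 1.086 bits.

1.086 bits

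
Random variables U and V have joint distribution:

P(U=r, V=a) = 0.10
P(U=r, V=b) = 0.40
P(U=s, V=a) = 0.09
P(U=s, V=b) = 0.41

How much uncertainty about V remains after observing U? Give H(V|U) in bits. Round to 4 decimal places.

0.7010 bits

Chain rule: H(V|U) = H(U,V) − H(U).
Marginals: p(U) = (0.5000, 0.5000), p(V) = (0.1900, 0.8100).
H(U,V) = 1.7010 bits; H(U) = 1.0000 bits.
H(V|U) = 1.7010 − 1.0000 = 0.7010 bits.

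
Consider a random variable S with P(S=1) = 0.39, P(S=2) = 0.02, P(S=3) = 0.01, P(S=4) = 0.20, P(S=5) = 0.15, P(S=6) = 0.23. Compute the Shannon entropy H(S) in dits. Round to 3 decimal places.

0.624 dits

H(S) = −Σ p·log₁₀ p.
  −(0.39)·log₁₀(0.39) = 0.1595
  −(0.02)·log₁₀(0.02) = 0.0340
  −(0.01)·log₁₀(0.01) = 0.0200
  −(0.20)·log₁₀(0.20) = 0.1398
  −(0.15)·log₁₀(0.15) = 0.1236
  −(0.23)·log₁₀(0.23) = 0.1468
Sum: 0.1595 + 0.0340 + 0.0200 + 0.1398 + 0.1236 + 0.1468 = 0.624 dits.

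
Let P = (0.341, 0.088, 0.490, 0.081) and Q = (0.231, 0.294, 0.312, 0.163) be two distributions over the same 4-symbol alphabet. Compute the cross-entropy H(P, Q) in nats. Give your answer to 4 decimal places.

1.3251 nats

H(P,Q) = −Σ p·ln q.
  −0.341·ln(0.231) = 0.49968
  −0.088·ln(0.294) = 0.10773
  −0.490·ln(0.312) = 0.57073
  −0.081·ln(0.163) = 0.14693
H(P,Q) = 1.3251 nats.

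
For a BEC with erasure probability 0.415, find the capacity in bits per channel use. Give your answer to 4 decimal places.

Binary erasure channel: capacity C = 1 − ε.
C = 1 − 0.415 = 0.5850 bits per channel use.

0.5850 bits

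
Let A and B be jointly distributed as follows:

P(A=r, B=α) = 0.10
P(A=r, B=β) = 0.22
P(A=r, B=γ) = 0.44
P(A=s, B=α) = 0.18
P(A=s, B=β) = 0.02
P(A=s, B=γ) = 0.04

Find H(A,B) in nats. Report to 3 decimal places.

H(A,B) = −Σ p(x,y)·ln p(x,y) over all 6 cells.
  cell (r,α): −0.10·ln0.10 = 0.2303
  cell (r,β): −0.22·ln0.22 = 0.3331
  cell (r,γ): −0.44·ln0.44 = 0.3612
  cell (s,α): −0.18·ln0.18 = 0.3087
  cell (s,β): −0.02·ln0.02 = 0.0782
  cell (s,γ): −0.04·ln0.04 = 0.1288
Sum = 1.440 nats.

1.440 nats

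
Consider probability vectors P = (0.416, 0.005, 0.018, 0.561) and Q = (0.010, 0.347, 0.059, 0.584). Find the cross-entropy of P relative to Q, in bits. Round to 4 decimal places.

H(P,Q) = −Σ p·log₂ q.
  −0.416·log₂(0.010) = 2.76384
  −0.005·log₂(0.347) = 0.00763
  −0.018·log₂(0.059) = 0.07350
  −0.561·log₂(0.584) = 0.43531
H(P,Q) = 3.2803 bits.

3.2803 bits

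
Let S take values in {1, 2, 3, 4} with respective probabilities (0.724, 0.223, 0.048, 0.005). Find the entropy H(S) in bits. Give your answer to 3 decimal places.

H(S) = −Σ p·log₂ p.
  −(0.724)·log₂(0.724) = 0.3373
  −(0.223)·log₂(0.223) = 0.4828
  −(0.048)·log₂(0.048) = 0.2103
  −(0.005)·log₂(0.005) = 0.0382
Sum: 0.3373 + 0.4828 + 0.2103 + 0.0382 = 1.069 bits.

1.069 bits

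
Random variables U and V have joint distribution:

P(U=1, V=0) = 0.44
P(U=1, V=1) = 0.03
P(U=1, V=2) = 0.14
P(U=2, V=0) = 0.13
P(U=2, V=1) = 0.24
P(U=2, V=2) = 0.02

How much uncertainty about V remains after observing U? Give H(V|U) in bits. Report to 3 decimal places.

Marginals: p(U) = (0.6100, 0.3900), p(V) = (0.5700, 0.2700, 0.1600).
H(V|U) = Σ p(U) · H(V|U=·).
  U=1: p=0.6100, H(V|U=1) = 1.0410
  U=2: p=0.3900, H(V|U=2) = 1.1791
Weighted sum = 1.095 bits.

1.095 bits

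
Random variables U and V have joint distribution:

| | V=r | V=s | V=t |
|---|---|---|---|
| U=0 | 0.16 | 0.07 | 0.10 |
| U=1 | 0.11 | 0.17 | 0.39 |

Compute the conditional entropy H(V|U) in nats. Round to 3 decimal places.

0.987 nats

Chain rule: H(V|U) = H(U,V) − H(U).
Marginals: p(U) = (0.3300, 0.6700), p(V) = (0.2700, 0.2400, 0.4900).
H(U,V) = 1.6209 nats; H(U) = 0.6342 nats.
H(V|U) = 1.6209 − 0.6342 = 0.987 nats.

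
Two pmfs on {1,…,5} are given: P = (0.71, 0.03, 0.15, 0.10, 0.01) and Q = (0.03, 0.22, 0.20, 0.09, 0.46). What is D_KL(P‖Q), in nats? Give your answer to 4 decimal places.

2.1158 nats

D(P‖Q) = Σ p·ln(p/q).
  0.71·ln(0.71/0.03) = 2.24649
  0.03·ln(0.03/0.22) = -0.05977
  0.15·ln(0.15/0.20) = -0.04315
  0.10·ln(0.10/0.09) = 0.01054
  0.01·ln(0.01/0.46) = -0.03829
D(P‖Q) = 2.1158 nats.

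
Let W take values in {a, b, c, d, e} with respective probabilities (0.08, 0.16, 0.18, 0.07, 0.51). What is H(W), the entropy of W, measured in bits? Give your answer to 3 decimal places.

H(W) = −Σ p·log₂ p.
  −(0.08)·log₂(0.08) = 0.2915
  −(0.16)·log₂(0.16) = 0.4230
  −(0.18)·log₂(0.18) = 0.4453
  −(0.07)·log₂(0.07) = 0.2686
  −(0.51)·log₂(0.51) = 0.4954
Sum: 0.2915 + 0.4230 + 0.4453 + 0.2686 + 0.4954 = 1.924 bits.

1.924 bits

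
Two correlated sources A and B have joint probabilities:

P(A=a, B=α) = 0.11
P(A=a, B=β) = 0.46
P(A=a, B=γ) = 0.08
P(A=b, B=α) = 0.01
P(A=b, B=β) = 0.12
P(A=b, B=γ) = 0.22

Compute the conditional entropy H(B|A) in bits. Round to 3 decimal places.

Marginals: p(A) = (0.6500, 0.3500), p(B) = (0.1200, 0.5800, 0.3000).
H(B|A) = Σ p(A) · H(B|A=·).
  A=a: p=0.6500, H(B|A=a) = 1.1587
  A=b: p=0.3500, H(B|A=b) = 1.0971
Weighted sum = 1.137 bits.

1.137 bits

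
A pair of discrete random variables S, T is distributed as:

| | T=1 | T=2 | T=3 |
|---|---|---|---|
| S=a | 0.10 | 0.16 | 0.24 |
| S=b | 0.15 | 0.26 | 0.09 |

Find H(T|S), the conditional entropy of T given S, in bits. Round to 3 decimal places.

1.478 bits

Marginals: p(S) = (0.5000, 0.5000), p(T) = (0.2500, 0.4200, 0.3300).
H(T|S) = Σ p(S) · H(T|S=·).
  S=a: p=0.5000, H(T|S=a) = 1.4987
  S=b: p=0.5000, H(T|S=b) = 1.4570
Weighted sum = 1.478 bits.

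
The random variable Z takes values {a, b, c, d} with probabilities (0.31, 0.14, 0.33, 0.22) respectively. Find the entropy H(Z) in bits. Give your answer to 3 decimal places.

1.929 bits

H(Z) = −Σ p·log₂ p.
  −(0.31)·log₂(0.31) = 0.5238
  −(0.14)·log₂(0.14) = 0.3971
  −(0.33)·log₂(0.33) = 0.5278
  −(0.22)·log₂(0.22) = 0.4806
Sum: 0.5238 + 0.3971 + 0.5278 + 0.4806 = 1.929 bits.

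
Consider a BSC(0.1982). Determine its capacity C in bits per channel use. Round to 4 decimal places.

Binary symmetric channel: C = 1 − h₂(ε) where h₂ is the binary entropy function.
h₂(0.1982) = −0.1982·log₂0.1982 − 0.8018·log₂0.8018 = 0.7183.
C = 1 − 0.7183 = 0.2817 bits per channel use.

0.2817 bits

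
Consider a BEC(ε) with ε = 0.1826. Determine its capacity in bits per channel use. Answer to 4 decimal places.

0.8174 bits

Binary erasure channel: capacity C = 1 − ε.
C = 1 − 0.1826 = 0.8174 bits per channel use.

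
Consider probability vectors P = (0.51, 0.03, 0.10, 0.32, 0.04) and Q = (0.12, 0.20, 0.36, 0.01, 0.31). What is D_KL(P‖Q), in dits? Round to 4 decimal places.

0.6862 dits

D(P‖Q) = Σ p·log₁₀(p/q).
  0.51·log₁₀(0.51/0.12) = 0.32048
  0.03·log₁₀(0.03/0.20) = -0.02472
  0.10·log₁₀(0.10/0.36) = -0.05563
  0.32·log₁₀(0.32/0.01) = 0.48165
  0.04·log₁₀(0.04/0.31) = -0.03557
D(P‖Q) = 0.6862 dits.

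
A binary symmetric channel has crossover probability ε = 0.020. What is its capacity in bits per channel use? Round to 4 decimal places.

0.8586 bits

Binary symmetric channel: C = 1 − h₂(ε) where h₂ is the binary entropy function.
h₂(0.020) = −0.020·log₂0.020 − 0.980·log₂0.980 = 0.1414.
C = 1 − 0.1414 = 0.8586 bits per channel use.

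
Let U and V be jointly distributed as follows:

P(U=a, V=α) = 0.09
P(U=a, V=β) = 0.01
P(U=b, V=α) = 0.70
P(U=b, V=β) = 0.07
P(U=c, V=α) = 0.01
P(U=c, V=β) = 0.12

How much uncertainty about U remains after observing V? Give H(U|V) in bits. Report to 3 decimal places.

Marginals: p(U) = (0.1000, 0.7700, 0.1300), p(V) = (0.8000, 0.2000).
H(U|V) = Σ p(V) · H(U|V=·).
  V=α: p=0.8000, H(U|V=α) = 0.6022
  V=β: p=0.2000, H(U|V=β) = 1.1884
Weighted sum = 0.719 bits.

0.719 bits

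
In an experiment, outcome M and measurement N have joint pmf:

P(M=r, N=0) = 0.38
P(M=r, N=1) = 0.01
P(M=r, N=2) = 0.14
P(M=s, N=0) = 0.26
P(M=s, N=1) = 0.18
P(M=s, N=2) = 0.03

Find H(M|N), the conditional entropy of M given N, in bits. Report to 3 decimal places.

Marginals: p(M) = (0.5300, 0.4700), p(N) = (0.6400, 0.1900, 0.1700).
H(M|N) = Σ p(N) · H(M|N=·).
  N=0: p=0.6400, H(M|N=0) = 0.9745
  N=1: p=0.1900, H(M|N=1) = 0.2975
  N=2: p=0.1700, H(M|N=2) = 0.6723
Weighted sum = 0.794 bits.

0.794 bits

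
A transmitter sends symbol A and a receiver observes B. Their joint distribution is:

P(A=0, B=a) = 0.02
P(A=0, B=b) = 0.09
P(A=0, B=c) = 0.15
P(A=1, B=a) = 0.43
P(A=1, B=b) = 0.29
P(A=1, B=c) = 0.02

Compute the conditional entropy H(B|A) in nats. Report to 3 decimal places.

Marginals: p(A) = (0.2600, 0.7400), p(B) = (0.4500, 0.3800, 0.1700).
H(B|A) = Σ p(A) · H(B|A=·).
  A=0: p=0.2600, H(B|A=0) = 0.8819
  A=1: p=0.7400, H(B|A=1) = 0.7802
Weighted sum = 0.807 nats.

0.807 nats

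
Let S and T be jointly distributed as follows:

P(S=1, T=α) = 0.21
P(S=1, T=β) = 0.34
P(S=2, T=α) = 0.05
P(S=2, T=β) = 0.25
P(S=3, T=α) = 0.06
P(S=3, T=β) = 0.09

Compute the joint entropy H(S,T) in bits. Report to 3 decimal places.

H(S,T) = −Σ p(x,y)·log₂ p(x,y) over all 6 cells.
  cell (1,α): −0.21·log₂0.21 = 0.4728
  cell (1,β): −0.34·log₂0.34 = 0.5292
  cell (2,α): −0.05·log₂0.05 = 0.2161
  cell (2,β): −0.25·log₂0.25 = 0.5000
  cell (3,α): −0.06·log₂0.06 = 0.2435
  cell (3,β): −0.09·log₂0.09 = 0.3127
Sum = 2.274 bits.

2.274 bits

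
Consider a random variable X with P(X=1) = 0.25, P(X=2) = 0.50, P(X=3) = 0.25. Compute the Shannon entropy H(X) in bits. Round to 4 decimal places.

H(X) = −Σ p·log₂ p.
  −(0.25)·log₂(0.25) = 0.50000
  −(0.50)·log₂(0.50) = 0.50000
  −(0.25)·log₂(0.25) = 0.50000
Sum: 0.50000 + 0.50000 + 0.50000 = 1.5000 bits.

1.5000 bits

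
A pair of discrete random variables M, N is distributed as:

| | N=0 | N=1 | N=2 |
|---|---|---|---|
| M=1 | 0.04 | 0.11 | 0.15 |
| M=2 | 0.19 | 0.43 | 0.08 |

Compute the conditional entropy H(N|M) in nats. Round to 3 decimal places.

Marginals: p(M) = (0.3000, 0.7000), p(N) = (0.2300, 0.5400, 0.2300).
H(N|M) = Σ p(M) · H(N|M=·).
  M=1: p=0.3000, H(N|M=1) = 0.9831
  M=2: p=0.7000, H(N|M=2) = 0.9012
Weighted sum = 0.926 nats.

0.926 nats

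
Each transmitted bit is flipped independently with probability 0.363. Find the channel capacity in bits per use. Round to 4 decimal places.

0.0549 bits

Binary symmetric channel: C = 1 − h₂(ε) where h₂ is the binary entropy function.
h₂(0.363) = −0.363·log₂0.363 − 0.637·log₂0.637 = 0.9451.
C = 1 − 0.9451 = 0.0549 bits per channel use.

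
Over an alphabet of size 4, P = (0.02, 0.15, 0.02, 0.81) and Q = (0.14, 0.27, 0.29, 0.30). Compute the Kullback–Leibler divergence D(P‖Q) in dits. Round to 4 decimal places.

D(P‖Q) = Σ p·log₁₀(p/q).
  0.02·log₁₀(0.02/0.14) = -0.01690
  0.15·log₁₀(0.15/0.27) = -0.03829
  0.02·log₁₀(0.02/0.29) = -0.02323
  0.81·log₁₀(0.81/0.30) = 0.34940
D(P‖Q) = 0.2710 dits.

0.2710 dits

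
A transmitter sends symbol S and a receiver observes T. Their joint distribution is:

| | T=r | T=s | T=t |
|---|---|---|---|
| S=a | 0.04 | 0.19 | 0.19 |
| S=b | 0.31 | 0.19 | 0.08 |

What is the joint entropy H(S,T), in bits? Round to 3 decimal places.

2.367 bits

H(S,T) = −Σ p(x,y)·log₂ p(x,y) over all 6 cells.
  cell (a,r): −0.04·log₂0.04 = 0.1858
  cell (a,s): −0.19·log₂0.19 = 0.4552
  cell (a,t): −0.19·log₂0.19 = 0.4552
  cell (b,r): −0.31·log₂0.31 = 0.5238
  cell (b,s): −0.19·log₂0.19 = 0.4552
  cell (b,t): −0.08·log₂0.08 = 0.2915
Sum = 2.367 bits.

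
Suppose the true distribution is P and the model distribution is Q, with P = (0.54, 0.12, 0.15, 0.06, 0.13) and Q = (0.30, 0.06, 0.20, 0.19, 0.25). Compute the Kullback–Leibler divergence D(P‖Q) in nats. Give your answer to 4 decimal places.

0.2033 nats

D(P‖Q) = Σ p·ln(p/q).
  0.54·ln(0.54/0.30) = 0.31740
  0.12·ln(0.12/0.06) = 0.08318
  0.15·ln(0.15/0.20) = -0.04315
  0.06·ln(0.06/0.19) = -0.06916
  0.13·ln(0.13/0.25) = -0.08501
D(P‖Q) = 0.2033 nats.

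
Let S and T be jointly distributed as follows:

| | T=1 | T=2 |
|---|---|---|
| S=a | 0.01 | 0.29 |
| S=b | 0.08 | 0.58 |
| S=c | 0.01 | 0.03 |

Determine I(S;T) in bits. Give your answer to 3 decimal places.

0.022 bits

Marginals: p(S) = (0.3000, 0.6600, 0.0400), p(T) = (0.1000, 0.9000).
I(S;T) = Σ p(x,y)·log₂[p(x,y)/(p(x)p(y))].
  (a,1): 0.01·log₂(0.3333) = -0.0158
  (a,2): 0.29·log₂(1.0741) = 0.0299
  (b,1): 0.08·log₂(1.2121) = 0.0222
  (b,2): 0.58·log₂(0.9764) = -0.0200
  (c,1): 0.01·log₂(2.5000) = 0.0132
  (c,2): 0.03·log₂(0.8333) = -0.0079
Sum = 0.022 bits.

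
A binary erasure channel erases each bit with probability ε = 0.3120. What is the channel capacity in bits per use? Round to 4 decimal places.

Binary erasure channel: capacity C = 1 − ε.
C = 1 − 0.3120 = 0.6880 bits per channel use.

0.6880 bits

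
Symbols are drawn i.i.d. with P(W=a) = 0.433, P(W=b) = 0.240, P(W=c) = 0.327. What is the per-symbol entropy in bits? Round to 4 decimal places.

H(W) = −Σ p·log₂ p.
  −(0.433)·log₂(0.433) = 0.52287
  −(0.240)·log₂(0.240) = 0.49413
  −(0.327)·log₂(0.327) = 0.52733
Sum: 0.52287 + 0.49413 + 0.52733 = 1.5443 bits.

1.5443 bits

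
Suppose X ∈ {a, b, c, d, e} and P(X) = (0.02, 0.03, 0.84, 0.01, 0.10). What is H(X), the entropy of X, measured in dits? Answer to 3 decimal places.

0.263 dits

H(X) = −Σ p·log₁₀ p.
  −(0.02)·log₁₀(0.02) = 0.0340
  −(0.03)·log₁₀(0.03) = 0.0457
  −(0.84)·log₁₀(0.84) = 0.0636
  −(0.01)·log₁₀(0.01) = 0.0200
  −(0.10)·log₁₀(0.10) = 0.1000
Sum: 0.0340 + 0.0457 + 0.0636 + 0.0200 + 0.1000 = 0.263 dits.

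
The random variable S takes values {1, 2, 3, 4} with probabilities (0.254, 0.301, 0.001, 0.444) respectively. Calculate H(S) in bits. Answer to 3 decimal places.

1.554 bits

H(S) = −Σ p·log₂ p.
  −(0.254)·log₂(0.254) = 0.5022
  −(0.301)·log₂(0.301) = 0.5214
  −(0.001)·log₂(0.001) = 0.0100
  −(0.444)·log₂(0.444) = 0.5201
Sum: 0.5022 + 0.5214 + 0.0100 + 0.5201 = 1.554 bits.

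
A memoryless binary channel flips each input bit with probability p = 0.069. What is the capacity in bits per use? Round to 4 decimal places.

0.6378 bits

Binary symmetric channel: C = 1 − h₂(ε) where h₂ is the binary entropy function.
h₂(0.069) = −0.069·log₂0.069 − 0.931·log₂0.931 = 0.3622.
C = 1 − 0.3622 = 0.6378 bits per channel use.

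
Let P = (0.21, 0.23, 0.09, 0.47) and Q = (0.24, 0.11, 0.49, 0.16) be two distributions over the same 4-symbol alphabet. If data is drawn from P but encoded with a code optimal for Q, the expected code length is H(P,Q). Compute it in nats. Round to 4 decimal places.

1.7329 nats

H(P,Q) = −Σ p·ln q.
  −0.21·ln(0.24) = 0.29969
  −0.23·ln(0.11) = 0.50767
  −0.09·ln(0.49) = 0.06420
  −0.47·ln(0.16) = 0.86131
H(P,Q) = 1.7329 nats.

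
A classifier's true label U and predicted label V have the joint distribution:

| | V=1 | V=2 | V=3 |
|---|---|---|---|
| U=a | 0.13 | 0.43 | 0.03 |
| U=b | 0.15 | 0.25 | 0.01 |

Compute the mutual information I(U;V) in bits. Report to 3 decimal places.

0.020 bits

Marginals: p(U) = (0.5900, 0.4100), p(V) = (0.2800, 0.6800, 0.0400).
I(U;V) = Σ p(x,y)·log₂[p(x,y)/(p(x)p(y))].
  (a,1): 0.13·log₂(0.7869) = -0.0449
  (a,2): 0.43·log₂(1.0718) = 0.0430
  (a,3): 0.03·log₂(1.2712) = 0.0104
  (b,1): 0.15·log₂(1.3066) = 0.0579
  (b,2): 0.25·log₂(0.8967) = -0.0393
  (b,3): 0.01·log₂(0.6098) = -0.0071
Sum = 0.020 bits.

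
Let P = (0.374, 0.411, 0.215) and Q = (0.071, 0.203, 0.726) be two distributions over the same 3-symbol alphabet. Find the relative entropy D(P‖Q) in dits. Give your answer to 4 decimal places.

0.2822 dits

D(P‖Q) = Σ p·log₁₀(p/q).
  0.374·log₁₀(0.374/0.071) = 0.26988
  0.411·log₁₀(0.411/0.203) = 0.12591
  0.215·log₁₀(0.215/0.726) = -0.11363
D(P‖Q) = 0.2822 dits.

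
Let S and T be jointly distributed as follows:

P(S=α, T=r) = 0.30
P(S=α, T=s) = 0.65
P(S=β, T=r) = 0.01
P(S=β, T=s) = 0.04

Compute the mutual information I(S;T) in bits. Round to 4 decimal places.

Marginals: p(S) = (0.9500, 0.0500), p(T) = (0.3100, 0.6900).
I(S;T) = Σ p(x,y)·log₂[p(x,y)/(p(x)p(y))].
  (α,r): 0.30·log₂(1.0187) = 0.00801
  (α,s): 0.65·log₂(0.9916) = -0.00790
  (β,r): 0.01·log₂(0.6452) = -0.00632
  (β,s): 0.04·log₂(1.1594) = 0.00854
Sum = 0.0023 bits.

0.0023 bits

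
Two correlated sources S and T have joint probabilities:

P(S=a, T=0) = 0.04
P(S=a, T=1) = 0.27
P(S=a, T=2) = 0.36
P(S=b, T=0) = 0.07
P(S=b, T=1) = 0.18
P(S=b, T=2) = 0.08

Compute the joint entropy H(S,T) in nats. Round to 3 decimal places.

H(S,T) = −Σ p(x,y)·ln p(x,y) over all 6 cells.
  cell (a,0): −0.04·ln0.04 = 0.1288
  cell (a,1): −0.27·ln0.27 = 0.3535
  cell (a,2): −0.36·ln0.36 = 0.3678
  cell (b,0): −0.07·ln0.07 = 0.1861
  cell (b,1): −0.18·ln0.18 = 0.3087
  cell (b,2): −0.08·ln0.08 = 0.2021
Sum = 1.547 nats.

1.547 nats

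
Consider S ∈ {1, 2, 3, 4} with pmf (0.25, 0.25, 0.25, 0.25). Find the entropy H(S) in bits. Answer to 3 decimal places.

2.000 bits

H(S) = −Σ p·log₂ p.
  −(0.25)·log₂(0.25) = 0.5000
  −(0.25)·log₂(0.25) = 0.5000
  −(0.25)·log₂(0.25) = 0.5000
  −(0.25)·log₂(0.25) = 0.5000
Sum: 0.5000 + 0.5000 + 0.5000 + 0.5000 = 2.000 bits.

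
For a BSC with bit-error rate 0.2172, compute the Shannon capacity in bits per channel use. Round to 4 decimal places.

0.2450 bits

Binary symmetric channel: C = 1 − h₂(ε) where h₂ is the binary entropy function.
h₂(0.2172) = −0.2172·log₂0.2172 − 0.7828·log₂0.7828 = 0.7550.
C = 1 − 0.7550 = 0.2450 bits per channel use.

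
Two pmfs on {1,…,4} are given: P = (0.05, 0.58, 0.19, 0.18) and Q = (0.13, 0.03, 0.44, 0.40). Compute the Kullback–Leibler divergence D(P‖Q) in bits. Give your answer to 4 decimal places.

D(P‖Q) = Σ p·log₂(p/q).
  0.05·log₂(0.05/0.13) = -0.06893
  0.58·log₂(0.58/0.03) = 2.47835
  0.19·log₂(0.19/0.44) = -0.23019
  0.18·log₂(0.18/0.40) = -0.20736
D(P‖Q) = 1.9719 bits.

1.9719 bits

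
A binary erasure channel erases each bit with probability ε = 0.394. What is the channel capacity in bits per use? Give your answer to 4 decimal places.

Binary erasure channel: capacity C = 1 − ε.
C = 1 − 0.394 = 0.6060 bits per channel use.

0.6060 bits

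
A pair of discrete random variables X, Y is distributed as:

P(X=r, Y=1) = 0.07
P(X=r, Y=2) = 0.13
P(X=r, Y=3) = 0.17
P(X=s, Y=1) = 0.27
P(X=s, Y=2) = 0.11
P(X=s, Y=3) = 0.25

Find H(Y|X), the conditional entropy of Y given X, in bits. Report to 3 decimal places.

Marginals: p(X) = (0.3700, 0.6300), p(Y) = (0.3400, 0.2400, 0.4200).
H(Y|X) = Σ p(X) · H(Y|X=·).
  X=r: p=0.3700, H(Y|X=r) = 1.5002
  X=s: p=0.6300, H(Y|X=s) = 1.4926
Weighted sum = 1.495 bits.

1.495 bits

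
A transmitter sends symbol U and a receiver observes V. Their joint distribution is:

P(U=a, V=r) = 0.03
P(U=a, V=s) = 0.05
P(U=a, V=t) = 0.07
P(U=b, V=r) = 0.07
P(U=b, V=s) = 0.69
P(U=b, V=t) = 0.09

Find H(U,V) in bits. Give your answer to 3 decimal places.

1.587 bits

H(U,V) = −Σ p(x,y)·log₂ p(x,y) over all 6 cells.
  cell (a,r): −0.03·log₂0.03 = 0.1518
  cell (a,s): −0.05·log₂0.05 = 0.2161
  cell (a,t): −0.07·log₂0.07 = 0.2686
  cell (b,r): −0.07·log₂0.07 = 0.2686
  cell (b,s): −0.69·log₂0.69 = 0.3694
  cell (b,t): −0.09·log₂0.09 = 0.3127
Sum = 1.587 bits.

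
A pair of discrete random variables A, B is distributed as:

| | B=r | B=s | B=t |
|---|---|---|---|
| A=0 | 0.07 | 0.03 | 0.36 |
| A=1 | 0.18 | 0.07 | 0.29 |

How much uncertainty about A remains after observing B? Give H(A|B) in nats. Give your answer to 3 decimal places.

0.656 nats

Chain rule: H(A|B) = H(A,B) − H(B).
Marginals: p(A) = (0.4600, 0.5400), p(B) = (0.2500, 0.1000, 0.6500).
H(A,B) = 1.5129 nats; H(B) = 0.8568 nats.
H(A|B) = 1.5129 − 0.8568 = 0.656 nats.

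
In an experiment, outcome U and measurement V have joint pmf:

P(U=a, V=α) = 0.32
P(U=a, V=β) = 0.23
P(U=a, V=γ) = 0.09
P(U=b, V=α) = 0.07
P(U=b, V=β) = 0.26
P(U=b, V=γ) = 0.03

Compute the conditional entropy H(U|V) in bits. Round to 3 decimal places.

Chain rule: H(U|V) = H(U,V) − H(V).
Marginals: p(U) = (0.6400, 0.3600), p(V) = (0.3900, 0.4900, 0.1200).
H(U,V) = 2.2520 bits; H(V) = 1.4011 bits.
H(U|V) = 2.2520 − 1.4011 = 0.851 bits.

0.851 bits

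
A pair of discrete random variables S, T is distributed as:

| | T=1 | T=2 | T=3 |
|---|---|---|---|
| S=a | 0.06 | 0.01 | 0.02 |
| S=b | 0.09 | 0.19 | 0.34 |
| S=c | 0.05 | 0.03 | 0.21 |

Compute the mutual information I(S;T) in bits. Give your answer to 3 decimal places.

0.112 bits

Marginals: p(S) = (0.0900, 0.6200, 0.2900), p(T) = (0.2000, 0.2300, 0.5700).
I(S;T) = Σ p(x,y)·log₂[p(x,y)/(p(x)p(y))].
  (a,1): 0.06·log₂(3.3333) = 0.1042
  (a,2): 0.01·log₂(0.4831) = -0.0105
  (a,3): 0.02·log₂(0.3899) = -0.0272
  (b,1): 0.09·log₂(0.7258) = -0.0416
  (b,2): 0.19·log₂(1.3324) = 0.0787
  (b,3): 0.34·log₂(0.9621) = -0.0190
  (c,1): 0.05·log₂(0.8621) = -0.0107
  (c,2): 0.03·log₂(0.4498) = -0.0346
  (c,3): 0.21·log₂(1.2704) = 0.0725
Sum = 0.112 bits.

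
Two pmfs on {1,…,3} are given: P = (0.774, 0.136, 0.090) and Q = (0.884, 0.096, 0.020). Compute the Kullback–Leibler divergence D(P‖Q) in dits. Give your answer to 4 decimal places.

0.0347 dits

D(P‖Q) = Σ p·log₁₀(p/q).
  0.774·log₁₀(0.774/0.884) = -0.04467
  0.136·log₁₀(0.136/0.096) = 0.02057
  0.090·log₁₀(0.090/0.020) = 0.05879
D(P‖Q) = 0.0347 dits.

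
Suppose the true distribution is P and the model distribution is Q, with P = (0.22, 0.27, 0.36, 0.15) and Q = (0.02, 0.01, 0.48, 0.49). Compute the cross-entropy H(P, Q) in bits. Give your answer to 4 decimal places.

3.5711 bits

H(P,Q) = −Σ p·log₂ q.
  −0.22·log₂(0.02) = 1.24165
  −0.27·log₂(0.01) = 1.79384
  −0.36·log₂(0.48) = 0.38120
  −0.15·log₂(0.49) = 0.15437
H(P,Q) = 3.5711 bits.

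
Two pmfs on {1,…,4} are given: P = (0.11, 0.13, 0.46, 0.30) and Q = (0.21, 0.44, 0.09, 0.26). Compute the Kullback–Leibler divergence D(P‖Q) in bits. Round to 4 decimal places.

D(P‖Q) = Σ p·log₂(p/q).
  0.11·log₂(0.11/0.21) = -0.10262
  0.13·log₂(0.13/0.44) = -0.22867
  0.46·log₂(0.46/0.09) = 1.08267
  0.30·log₂(0.30/0.26) = 0.06194
D(P‖Q) = 0.8133 bits.

0.8133 bits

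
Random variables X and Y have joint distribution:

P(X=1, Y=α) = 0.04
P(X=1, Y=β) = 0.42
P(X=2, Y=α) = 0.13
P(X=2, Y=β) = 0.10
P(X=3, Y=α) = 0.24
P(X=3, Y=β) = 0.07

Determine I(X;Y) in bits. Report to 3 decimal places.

Marginals: p(X) = (0.4600, 0.2300, 0.3100), p(Y) = (0.4100, 0.5900).
I(X;Y) = H(X) + H(Y) − H(X,Y).
H(X) = 1.5268, H(Y) = 0.9765, H(X,Y) = 2.1889.
I(X;Y) = 1.5268 + 0.9765 − 2.1889 = 0.314 bits.

0.314 bits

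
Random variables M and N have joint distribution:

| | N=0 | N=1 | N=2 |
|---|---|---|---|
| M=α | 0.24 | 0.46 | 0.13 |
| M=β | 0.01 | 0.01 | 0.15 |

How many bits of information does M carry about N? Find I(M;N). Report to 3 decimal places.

Marginals: p(M) = (0.8300, 0.1700), p(N) = (0.2500, 0.4700, 0.2800).
I(M;N) = Σ p(x,y)·log₂[p(x,y)/(p(x)p(y))].
  (α,0): 0.24·log₂(1.1566) = 0.0504
  (α,1): 0.46·log₂(1.1792) = 0.1094
  (α,2): 0.13·log₂(0.5594) = -0.1090
  (β,0): 0.01·log₂(0.2353) = -0.0209
  (β,1): 0.01·log₂(0.1252) = -0.0300
  (β,2): 0.15·log₂(3.1513) = 0.2484
Sum = 0.248 bits.

0.248 bits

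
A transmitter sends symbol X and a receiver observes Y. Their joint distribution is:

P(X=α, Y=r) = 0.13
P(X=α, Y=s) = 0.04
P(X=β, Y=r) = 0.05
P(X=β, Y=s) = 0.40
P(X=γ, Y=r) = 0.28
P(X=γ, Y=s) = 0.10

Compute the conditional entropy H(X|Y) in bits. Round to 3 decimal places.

Chain rule: H(X|Y) = H(X,Y) − H(Y).
Marginals: p(X) = (0.1700, 0.4500, 0.3800), p(Y) = (0.4600, 0.5400).
H(X,Y) = 2.1597 bits; H(Y) = 0.9954 bits.
H(X|Y) = 2.1597 − 0.9954 = 1.164 bits.

1.164 bits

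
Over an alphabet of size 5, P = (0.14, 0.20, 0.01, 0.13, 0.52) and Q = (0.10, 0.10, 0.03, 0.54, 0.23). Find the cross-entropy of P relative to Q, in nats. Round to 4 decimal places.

1.6623 nats

H(P,Q) = −Σ p·ln q.
  −0.14·ln(0.10) = 0.32236
  −0.20·ln(0.10) = 0.46052
  −0.01·ln(0.03) = 0.03507
  −0.13·ln(0.54) = 0.08010
  −0.52·ln(0.23) = 0.76423
H(P,Q) = 1.6623 nats.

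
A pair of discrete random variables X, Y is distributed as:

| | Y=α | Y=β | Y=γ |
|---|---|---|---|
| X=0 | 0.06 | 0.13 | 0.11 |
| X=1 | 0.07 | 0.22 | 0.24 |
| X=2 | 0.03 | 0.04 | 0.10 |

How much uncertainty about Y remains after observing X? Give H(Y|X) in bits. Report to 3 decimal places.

1.448 bits

Chain rule: H(Y|X) = H(X,Y) − H(X).
Marginals: p(X) = (0.3000, 0.5300, 0.1700), p(Y) = (0.1600, 0.3900, 0.4500).
H(X,Y) = 2.8894 bits; H(X) = 1.4411 bits.
H(Y|X) = 2.8894 − 1.4411 = 1.448 bits.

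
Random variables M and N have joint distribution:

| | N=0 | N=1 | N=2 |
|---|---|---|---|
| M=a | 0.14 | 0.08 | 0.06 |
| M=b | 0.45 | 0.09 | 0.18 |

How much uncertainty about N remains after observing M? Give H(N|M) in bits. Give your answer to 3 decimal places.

1.353 bits

Chain rule: H(N|M) = H(M,N) − H(M).
Marginals: p(M) = (0.2800, 0.7200), p(N) = (0.5900, 0.1700, 0.2400).
H(M,N) = 2.2085 bits; H(M) = 0.8555 bits.
H(N|M) = 2.2085 − 0.8555 = 1.353 bits.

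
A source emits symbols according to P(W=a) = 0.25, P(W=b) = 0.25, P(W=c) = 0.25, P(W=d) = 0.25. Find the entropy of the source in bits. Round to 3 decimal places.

2.000 bits

H(W) = −Σ p·log₂ p.
  −(0.25)·log₂(0.25) = 0.5000
  −(0.25)·log₂(0.25) = 0.5000
  −(0.25)·log₂(0.25) = 0.5000
  −(0.25)·log₂(0.25) = 0.5000
Sum: 0.5000 + 0.5000 + 0.5000 + 0.5000 = 2.000 bits.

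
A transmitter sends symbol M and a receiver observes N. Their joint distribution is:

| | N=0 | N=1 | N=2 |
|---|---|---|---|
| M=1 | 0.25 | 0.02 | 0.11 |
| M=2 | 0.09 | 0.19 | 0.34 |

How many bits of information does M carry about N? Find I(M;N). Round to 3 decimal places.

Marginals: p(M) = (0.3800, 0.6200), p(N) = (0.3400, 0.2100, 0.4500).
I(M;N) = H(M) + H(N) − H(M,N).
H(M) = 0.9580, H(N) = 1.5204, H(M,N) = 2.2602.
I(M;N) = 0.9580 + 1.5204 − 2.2602 = 0.218 bits.

0.218 bits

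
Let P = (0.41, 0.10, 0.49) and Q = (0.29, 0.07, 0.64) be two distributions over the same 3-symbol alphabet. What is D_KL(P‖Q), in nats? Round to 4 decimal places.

D(P‖Q) = Σ p·ln(p/q).
  0.41·ln(0.41/0.29) = 0.14197
  0.10·ln(0.10/0.07) = 0.03567
  0.49·ln(0.49/0.64) = -0.13086
D(P‖Q) = 0.0468 nats.

0.0468 nats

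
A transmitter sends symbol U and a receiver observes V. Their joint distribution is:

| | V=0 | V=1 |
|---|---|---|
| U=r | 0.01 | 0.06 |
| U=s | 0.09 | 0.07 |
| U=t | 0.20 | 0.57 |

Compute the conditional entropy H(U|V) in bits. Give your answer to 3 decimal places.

Chain rule: H(U|V) = H(U,V) − H(V).
Marginals: p(U) = (0.0700, 0.1600, 0.7700), p(V) = (0.3000, 0.7000).
H(U,V) = 1.8178 bits; H(V) = 0.8813 bits.
H(U|V) = 1.8178 − 0.8813 = 0.937 bits.

0.937 bits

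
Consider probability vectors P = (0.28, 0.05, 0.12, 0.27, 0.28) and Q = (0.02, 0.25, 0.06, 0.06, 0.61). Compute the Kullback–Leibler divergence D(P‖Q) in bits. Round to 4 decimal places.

D(P‖Q) = Σ p·log₂(p/q).
  0.28·log₂(0.28/0.02) = 1.06606
  0.05·log₂(0.05/0.25) = -0.11610
  0.12·log₂(0.12/0.06) = 0.12000
  0.27·log₂(0.27/0.06) = 0.58588
  0.28·log₂(0.28/0.61) = -0.31455
D(P‖Q) = 1.3413 bits.

1.3413 bits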